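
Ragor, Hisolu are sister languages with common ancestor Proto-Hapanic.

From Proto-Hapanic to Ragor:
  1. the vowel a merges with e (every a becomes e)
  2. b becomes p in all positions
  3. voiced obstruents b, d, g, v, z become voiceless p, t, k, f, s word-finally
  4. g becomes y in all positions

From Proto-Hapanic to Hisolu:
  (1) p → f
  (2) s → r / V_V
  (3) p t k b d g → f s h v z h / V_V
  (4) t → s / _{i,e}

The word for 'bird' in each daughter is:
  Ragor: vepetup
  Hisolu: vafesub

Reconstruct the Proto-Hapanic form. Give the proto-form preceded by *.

*vapetub

Position 7: Ragor has p, Hisolu has b. Hisolu preserves b here (none of its changes turn any other segment into b), so the proto-segment is *b.
Position 5: Ragor has t, Hisolu has s. Taking the neighbouring segments as reconstructed: Ragor t can only go back to *t; Hisolu s can only go back to *t — the one source consistent with every daughter is *t.
Position 3: Ragor has p, Hisolu has f. Taking the neighbouring segments as reconstructed: Ragor p could go back to *p or *b; Hisolu f could go back to *p or *f — the one source consistent with every daughter is *p.
Verify the candidate proto-form against each daughter:
Ragor: start from *vapetub.
  rule 1 (vowel merger): vapetub → vepetub
  rule 2 (unconditioned shift): vepetub → vepetup
  rule 3: no change — vepetup
  rule 4: no change — vepetup
  ⇒ Ragor vepetup
Hisolu: *vapetub
  vapetub → vafetub   [unconditioned shift]
  vafetub (rule 2 does not apply)
  vafetub → vafesub   [intervocalic lenition]
  vafesub (rule 4 does not apply)
  giving Hisolu vafesub.
Only *vapetub yields all of Ragor vepetup, Hisolu vafesub.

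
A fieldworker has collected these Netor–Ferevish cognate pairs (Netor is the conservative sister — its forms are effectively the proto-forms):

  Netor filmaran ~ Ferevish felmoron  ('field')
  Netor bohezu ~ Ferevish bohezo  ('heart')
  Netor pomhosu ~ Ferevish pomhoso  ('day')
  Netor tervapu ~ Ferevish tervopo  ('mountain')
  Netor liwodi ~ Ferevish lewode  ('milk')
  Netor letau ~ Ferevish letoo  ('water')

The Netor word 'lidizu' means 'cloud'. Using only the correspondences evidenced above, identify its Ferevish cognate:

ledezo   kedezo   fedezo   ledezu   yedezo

ledezo

filmaran ~ felmoron, liwodi ~ lewode — Netor i corresponds to Ferevish e after a consonant, before a consonant other than r, m, n, p, b, f, v.
bohezu ~ bohezo, pomhosu ~ pomhoso — Netor u corresponds to Ferevish o word-finally.
Applying these to Netor 'lidizu':
  lidizu → ledizu   (i→e after a consonant, before a consonant other than r, m, n, p, b, f, v)
  ledizu → ledezu   (i→e after a consonant, before a consonant other than r, m, n, p, b, f, v)
  ledezu → ledezo   (u→o word-finally)
So the Ferevish cognate is 'ledezo'.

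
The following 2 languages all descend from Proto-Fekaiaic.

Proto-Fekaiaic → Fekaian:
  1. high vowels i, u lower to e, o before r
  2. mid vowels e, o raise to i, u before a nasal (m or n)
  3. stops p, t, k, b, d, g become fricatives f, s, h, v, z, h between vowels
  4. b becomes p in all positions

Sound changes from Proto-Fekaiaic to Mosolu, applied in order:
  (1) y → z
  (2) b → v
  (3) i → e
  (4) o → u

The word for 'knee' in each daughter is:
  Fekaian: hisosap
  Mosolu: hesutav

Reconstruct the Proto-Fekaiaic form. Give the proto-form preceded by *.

Position 4: Fekaian has o, Mosolu has u. Taking the neighbouring segments as reconstructed: Fekaian o can only go back to *o; Mosolu u could go back to *o or *u — the one source consistent with every daughter is *o.
Position 2: Fekaian has i, Mosolu has e. Taking the neighbouring segments as reconstructed: Fekaian i can only go back to *i; Mosolu e could go back to *e or *i — the one source consistent with every daughter is *i.
Continuing position by position gives *hisotab; check it forward:
Fekaian: start from *hisotab.
  rule 1: no change — hisotab
  rule 2: no change — hisotab
  rule 3 (intervocalic lenition): hisotab → hisosab
  rule 4 (unconditioned shift): hisosab → hisosap
  ⇒ Fekaian hisosap
Mosolu: *hisotab
  hisotab (rule 1 does not apply)
  hisotab → hisotav   [unconditioned shift]
  hisotav → hesotav   [vowel merger]
  hesotav → hesutav   [vowel merger]
  giving Mosolu hesutav.
*hisotab is the unique common source.

*hisotab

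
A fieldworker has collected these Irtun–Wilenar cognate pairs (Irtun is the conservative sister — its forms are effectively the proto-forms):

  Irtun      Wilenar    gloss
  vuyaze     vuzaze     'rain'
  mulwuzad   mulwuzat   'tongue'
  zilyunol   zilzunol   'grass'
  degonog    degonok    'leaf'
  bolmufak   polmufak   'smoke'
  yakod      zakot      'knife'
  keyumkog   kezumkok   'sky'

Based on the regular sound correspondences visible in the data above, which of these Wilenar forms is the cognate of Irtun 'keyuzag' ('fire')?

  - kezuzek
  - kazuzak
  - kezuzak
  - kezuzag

keyumkog ~ kezumkok — Irtun y corresponds to Wilenar z between vowels (before a back vowel).
degonog ~ degonok, keyumkog ~ kezumkok — Irtun g corresponds to Wilenar k word-finally.
Applying these to Irtun 'keyuzag':
  keyuzag → kezuzag   (y→z between vowels (before a back vowel))
  kezuzag → kezuzak   (g→k word-finally)
So the Wilenar cognate is 'kezuzak'.

kezuzak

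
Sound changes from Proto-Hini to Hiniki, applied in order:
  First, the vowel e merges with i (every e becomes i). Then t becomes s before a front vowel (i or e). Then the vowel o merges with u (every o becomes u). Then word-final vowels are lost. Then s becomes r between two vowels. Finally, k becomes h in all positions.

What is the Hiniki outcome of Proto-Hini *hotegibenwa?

Hiniki: *hotegibenwa
  hotegibenwa → hotigibinwa   [vowel merger]
  hotigibinwa → hosigibinwa   [palatalisation]
  hosigibinwa → husigibinwa   [vowel merger]
  husigibinwa → husigibinw   [apocope]
  husigibinw → hurigibinw   [rhotacism]
  hurigibinw (rule 6 does not apply)
  giving Hiniki hurigibinw.

hurigibinw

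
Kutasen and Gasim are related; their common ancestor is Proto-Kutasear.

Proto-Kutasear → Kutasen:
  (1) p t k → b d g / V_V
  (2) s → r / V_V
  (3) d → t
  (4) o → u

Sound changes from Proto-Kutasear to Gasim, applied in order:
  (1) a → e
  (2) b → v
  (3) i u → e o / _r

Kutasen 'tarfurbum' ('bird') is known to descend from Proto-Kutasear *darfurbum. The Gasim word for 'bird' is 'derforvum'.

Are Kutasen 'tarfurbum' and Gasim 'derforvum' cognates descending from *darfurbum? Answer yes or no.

yes

Derive the expected Gasim reflex of *darfurbum:
Gasim: *darfurbum
  darfurbum → derfurbum   [vowel merger]
  derfurbum → derfurvum   [unconditioned shift]
  derfurvum → derforvum   [pre-rhotic lowering]
  giving Gasim derforvum.
Gasim 'derforvum' matches the regular reflex exactly, so the pair is cognate.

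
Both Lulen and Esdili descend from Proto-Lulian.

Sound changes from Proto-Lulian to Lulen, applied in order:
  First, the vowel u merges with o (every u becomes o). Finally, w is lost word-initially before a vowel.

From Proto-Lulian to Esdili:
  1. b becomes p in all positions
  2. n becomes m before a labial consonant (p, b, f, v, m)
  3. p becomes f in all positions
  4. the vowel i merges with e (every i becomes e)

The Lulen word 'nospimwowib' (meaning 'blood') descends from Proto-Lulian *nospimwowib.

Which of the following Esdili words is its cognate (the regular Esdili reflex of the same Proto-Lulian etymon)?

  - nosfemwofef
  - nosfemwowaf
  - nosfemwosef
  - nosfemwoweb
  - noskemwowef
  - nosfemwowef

Esdili: *nospimwowib > nospimwowip > nosfimwowif > nosfemwowef  (by unconditioned shift, unconditioned shift, vowel merger)

nosfemwowef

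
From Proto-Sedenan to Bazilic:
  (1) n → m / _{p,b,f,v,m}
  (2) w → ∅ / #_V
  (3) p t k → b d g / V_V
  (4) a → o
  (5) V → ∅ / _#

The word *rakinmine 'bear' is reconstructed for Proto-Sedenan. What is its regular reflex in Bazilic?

rogimmin

Bazilic: *rakinmine > rakimmine > ragimmine > rogimmine > rogimmin  (by nasal place assimilation, intervocalic voicing, vowel merger, apocope)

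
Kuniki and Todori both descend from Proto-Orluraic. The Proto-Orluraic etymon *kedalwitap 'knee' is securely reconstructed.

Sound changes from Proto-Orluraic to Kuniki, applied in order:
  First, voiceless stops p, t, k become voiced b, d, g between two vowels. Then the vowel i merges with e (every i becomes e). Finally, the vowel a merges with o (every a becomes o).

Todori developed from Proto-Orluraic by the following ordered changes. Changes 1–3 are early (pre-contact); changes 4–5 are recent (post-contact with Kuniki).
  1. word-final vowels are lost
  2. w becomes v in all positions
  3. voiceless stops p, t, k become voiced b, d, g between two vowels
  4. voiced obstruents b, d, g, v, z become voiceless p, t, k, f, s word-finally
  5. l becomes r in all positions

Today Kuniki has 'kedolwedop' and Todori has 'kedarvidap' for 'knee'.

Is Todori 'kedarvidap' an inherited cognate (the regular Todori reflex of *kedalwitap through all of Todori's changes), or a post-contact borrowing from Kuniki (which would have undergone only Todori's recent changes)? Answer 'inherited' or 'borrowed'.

If inherited, *kedalwitap would pass through all of Todori's changes:
Todori: *kedalwitap > kedalvitap > kedalvidap > kedarvidap  (by unconditioned shift, intervocalic voicing, unconditioned shift)
If borrowed from Kuniki 'kedolwedop' after the early changes, it would undergo only the recent ones:
  rule 4 (final devoicing): no change (kedolwedop)
  rule 5 (unconditioned shift): kedolwedop → kedorwedop
  ⇒ as a loan: kedorwedop
Todori 'kedarvidap' matches the inherited outcome exactly, so it is an inherited cognate, not a loan.

inherited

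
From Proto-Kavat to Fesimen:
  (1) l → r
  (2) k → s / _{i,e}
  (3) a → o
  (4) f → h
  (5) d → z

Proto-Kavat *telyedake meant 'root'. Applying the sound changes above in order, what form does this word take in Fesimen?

teryezose

Fesimen: *telyedake
  telyedake → teryedake   [unconditioned shift]
  teryedake → teryedase   [palatalisation]
  teryedase → teryedose   [vowel merger]
  teryedose (rule 4 does not apply)
  teryedose → teryezose   [unconditioned shift]
  giving Fesimen teryezose.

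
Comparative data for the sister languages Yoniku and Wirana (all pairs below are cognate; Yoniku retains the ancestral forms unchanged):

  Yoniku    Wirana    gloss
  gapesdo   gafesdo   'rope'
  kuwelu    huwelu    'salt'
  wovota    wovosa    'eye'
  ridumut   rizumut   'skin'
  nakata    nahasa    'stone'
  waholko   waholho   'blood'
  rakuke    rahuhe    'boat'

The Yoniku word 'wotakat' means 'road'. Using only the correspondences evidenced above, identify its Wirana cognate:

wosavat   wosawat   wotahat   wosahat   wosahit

wosahat

wovota ~ wovosa, nakata ~ nahasa — Yoniku t corresponds to Wirana s between vowels (before a back vowel).
nakata ~ nahasa — Yoniku k corresponds to Wirana h between vowels (before a back vowel).
Applying these to Yoniku 'wotakat':
  wotakat → wosakat   (t→s between vowels (before a back vowel))
  wosakat → wosahat   (k→h between vowels (before a back vowel))
So the Wirana cognate is 'wosahat'.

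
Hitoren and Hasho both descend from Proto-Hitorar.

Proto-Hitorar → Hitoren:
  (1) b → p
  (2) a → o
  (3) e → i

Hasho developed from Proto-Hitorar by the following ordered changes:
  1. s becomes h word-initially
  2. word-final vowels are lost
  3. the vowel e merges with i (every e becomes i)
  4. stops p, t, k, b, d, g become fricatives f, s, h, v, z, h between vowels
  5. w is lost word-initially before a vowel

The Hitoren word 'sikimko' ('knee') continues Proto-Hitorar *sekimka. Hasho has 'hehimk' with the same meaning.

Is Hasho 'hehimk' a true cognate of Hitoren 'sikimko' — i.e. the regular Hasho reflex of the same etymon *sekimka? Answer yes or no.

no

Derive the expected Hasho reflex of *sekimka:
Hasho: *sekimka > hekimka > hekimk > hikimk > hihimk  (by debuccalisation, apocope, vowel merger, intervocalic lenition)
The regular Hasho reflex would be 'hihimk', but the attested form is 'hehimk'. The correspondence is irregular, so they are not cognates (the Hasho form has a different source).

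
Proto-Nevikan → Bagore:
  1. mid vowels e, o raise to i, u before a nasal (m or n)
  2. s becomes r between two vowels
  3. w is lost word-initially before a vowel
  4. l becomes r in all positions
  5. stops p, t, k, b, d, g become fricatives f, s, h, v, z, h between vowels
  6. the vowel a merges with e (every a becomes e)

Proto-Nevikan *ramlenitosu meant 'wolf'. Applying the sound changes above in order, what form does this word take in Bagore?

remrinisoru

Bagore: *ramlenitosu
  ramlenitosu → ramlinitosu   [pre-nasal raising]
  ramlinitosu → ramlinitoru   [rhotacism]
  ramlinitoru (rule 3 does not apply)
  ramlinitoru → ramrinitoru   [unconditioned shift]
  ramrinitoru → ramrinisoru   [intervocalic lenition]
  ramrinisoru → remrinisoru   [vowel merger]
  giving Bagore remrinisoru.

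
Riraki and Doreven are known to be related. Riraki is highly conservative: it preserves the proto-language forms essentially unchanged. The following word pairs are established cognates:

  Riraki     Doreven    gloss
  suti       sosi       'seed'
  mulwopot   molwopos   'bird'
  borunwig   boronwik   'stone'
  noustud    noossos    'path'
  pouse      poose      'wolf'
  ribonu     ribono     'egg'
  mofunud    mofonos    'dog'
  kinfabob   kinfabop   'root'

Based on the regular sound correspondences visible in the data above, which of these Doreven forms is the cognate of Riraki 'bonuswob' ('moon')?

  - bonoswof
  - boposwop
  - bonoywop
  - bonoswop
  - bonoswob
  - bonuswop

bonoswop

suti ~ sosi, mulwopot ~ molwopos — Riraki u corresponds to Doreven o after a consonant, before a consonant other than r, m, n, p, b, f, v.
kinfabob ~ kinfabop — Riraki b corresponds to Doreven p word-finally.
Applying these to Riraki 'bonuswob':
  bonuswob → bonoswob   (u→o after a consonant, before a consonant other than r, m, n, p, b, f, v)
  bonoswob → bonoswop   (b→p word-finally)
So the Doreven cognate is 'bonoswop'.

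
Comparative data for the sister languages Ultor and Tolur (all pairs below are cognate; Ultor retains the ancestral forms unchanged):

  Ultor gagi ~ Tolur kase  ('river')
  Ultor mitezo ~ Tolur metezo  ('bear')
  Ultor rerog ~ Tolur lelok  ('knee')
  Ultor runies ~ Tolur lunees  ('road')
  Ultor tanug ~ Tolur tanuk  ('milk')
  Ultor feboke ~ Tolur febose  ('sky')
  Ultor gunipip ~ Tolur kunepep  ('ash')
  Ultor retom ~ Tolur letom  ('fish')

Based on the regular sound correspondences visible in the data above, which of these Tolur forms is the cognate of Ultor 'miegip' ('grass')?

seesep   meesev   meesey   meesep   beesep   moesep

meesep

runies ~ lunees — Ultor i corresponds to Tolur e after a consonant, before a front vowel.
gagi ~ kase — Ultor g corresponds to Tolur s between vowels (before a front vowel).
gunipip ~ kunepep — Ultor i corresponds to Tolur e after a consonant, before a labial obstruent.
Applying these to Ultor 'miegip':
  miegip → meegip   (i→e after a consonant, before a front vowel)
  meegip → meesip   (g→s between vowels (before a front vowel))
  meesip → meesep   (i→e after a consonant, before a labial obstruent)
So the Tolur cognate is 'meesep'.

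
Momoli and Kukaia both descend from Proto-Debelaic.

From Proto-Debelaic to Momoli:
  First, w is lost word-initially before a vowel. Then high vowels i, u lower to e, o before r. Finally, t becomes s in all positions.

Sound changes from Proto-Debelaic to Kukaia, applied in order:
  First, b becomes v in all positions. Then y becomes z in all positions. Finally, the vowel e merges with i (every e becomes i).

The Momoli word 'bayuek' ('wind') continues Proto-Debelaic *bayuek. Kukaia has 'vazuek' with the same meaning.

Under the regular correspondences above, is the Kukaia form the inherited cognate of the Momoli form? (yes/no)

Derive the expected Kukaia reflex of *bayuek:
Kukaia: *bayuek
  bayuek → vayuek   [unconditioned shift]
  vayuek → vazuek   [unconditioned shift]
  vazuek → vazuik   [vowel merger]
  giving Kukaia vazuik.
The regular Kukaia reflex would be 'vazuik', but the attested form is 'vazuek'. The correspondence is irregular, so they are not cognates (the Kukaia form has a different source).

no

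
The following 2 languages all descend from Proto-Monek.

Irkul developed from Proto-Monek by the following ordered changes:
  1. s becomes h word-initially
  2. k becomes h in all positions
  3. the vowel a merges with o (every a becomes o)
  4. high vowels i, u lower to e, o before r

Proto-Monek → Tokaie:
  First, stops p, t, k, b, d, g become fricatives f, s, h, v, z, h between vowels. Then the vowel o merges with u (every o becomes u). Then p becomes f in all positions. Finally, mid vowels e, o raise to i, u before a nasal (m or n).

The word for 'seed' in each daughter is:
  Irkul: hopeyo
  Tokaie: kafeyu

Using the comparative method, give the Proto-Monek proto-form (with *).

Position 6: Irkul has o, Tokaie has u. Taking the neighbouring segments as reconstructed: Irkul o could go back to *a or *o; Tokaie u could go back to *o or *u — the one source consistent with every daughter is *o.
Position 3: Irkul has p, Tokaie has f. Irkul preserves p here (none of its changes turn any other segment into p), so the proto-segment is *p.
Position 1: Irkul has h, Tokaie has k. Tokaie preserves k here (none of its changes turn any other segment into k), so the proto-segment is *k.
Verify the candidate proto-form against each daughter:
Irkul: start from *kapeyo.
  rule 1: no change — kapeyo
  rule 2 (unconditioned shift): kapeyo → hapeyo
  rule 3 (vowel merger): hapeyo → hopeyo
  rule 4: no change — hopeyo
  ⇒ Irkul hopeyo
Tokaie: *kapeyo > kafeyo > kafeyu  (by intervocalic lenition, vowel merger)
No other proto-form is consistent with every reflex, so the reconstruction is *kapeyo.

*kapeyo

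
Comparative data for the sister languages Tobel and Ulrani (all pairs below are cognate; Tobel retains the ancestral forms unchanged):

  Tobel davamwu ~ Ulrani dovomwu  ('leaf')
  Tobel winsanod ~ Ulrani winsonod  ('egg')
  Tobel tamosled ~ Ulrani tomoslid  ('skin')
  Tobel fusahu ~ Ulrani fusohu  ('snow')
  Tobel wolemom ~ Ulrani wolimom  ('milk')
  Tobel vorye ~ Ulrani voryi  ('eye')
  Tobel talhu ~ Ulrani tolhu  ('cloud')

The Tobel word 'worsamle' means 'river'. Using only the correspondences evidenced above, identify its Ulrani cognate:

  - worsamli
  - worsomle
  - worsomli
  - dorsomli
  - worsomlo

davamwu ~ dovomwu, tamosled ~ tomoslid — Tobel a corresponds to Ulrani o after a consonant, before a nasal.
vorye ~ voryi — Tobel e corresponds to Ulrani i word-finally.
Applying these to Tobel 'worsamle':
  worsamle → worsomle   (a→o after a consonant, before a nasal)
  worsomle → worsomli   (e→i word-finally)
So the Ulrani cognate is 'worsomli'.

worsomli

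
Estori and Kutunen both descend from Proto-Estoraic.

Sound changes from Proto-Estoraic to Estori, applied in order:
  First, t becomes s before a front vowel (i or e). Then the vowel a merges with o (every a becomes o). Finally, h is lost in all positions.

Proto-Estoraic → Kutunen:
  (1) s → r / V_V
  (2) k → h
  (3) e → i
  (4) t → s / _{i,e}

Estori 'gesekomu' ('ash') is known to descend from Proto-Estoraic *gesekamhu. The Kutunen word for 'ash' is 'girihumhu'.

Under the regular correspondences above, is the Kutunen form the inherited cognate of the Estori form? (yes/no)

no

Derive the expected Kutunen reflex of *gesekamhu:
Kutunen: start from *gesekamhu.
  rule 1 (rhotacism): gesekamhu → gerekamhu
  rule 2 (unconditioned shift): gerekamhu → gerehamhu
  rule 3 (vowel merger): gerehamhu → girihamhu
  rule 4: no change — girihamhu
  ⇒ Kutunen girihamhu
The regular Kutunen reflex would be 'girihamhu', but the attested form is 'girihumhu'. The correspondence is irregular, so they are not cognates (the Kutunen form has a different source).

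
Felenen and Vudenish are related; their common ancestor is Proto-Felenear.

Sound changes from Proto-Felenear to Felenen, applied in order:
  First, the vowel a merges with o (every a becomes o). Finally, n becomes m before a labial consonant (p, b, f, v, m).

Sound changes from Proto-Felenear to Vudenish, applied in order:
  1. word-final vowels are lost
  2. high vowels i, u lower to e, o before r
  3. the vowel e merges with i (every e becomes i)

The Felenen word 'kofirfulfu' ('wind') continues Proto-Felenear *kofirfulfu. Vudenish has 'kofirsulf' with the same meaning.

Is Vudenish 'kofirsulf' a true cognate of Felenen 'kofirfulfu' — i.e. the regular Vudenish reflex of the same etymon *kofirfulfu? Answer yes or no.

Derive the expected Vudenish reflex of *kofirfulfu:
Vudenish: *kofirfulfu
  kofirfulfu → kofirfulf   [apocope]
  kofirfulf → koferfulf   [pre-rhotic lowering]
  koferfulf → kofirfulf   [vowel merger]
  giving Vudenish kofirfulf.
The regular Vudenish reflex would be 'kofirfulf', but the attested form is 'kofirsulf'. The correspondence is irregular, so they are not cognates (the Vudenish form has a different source).

no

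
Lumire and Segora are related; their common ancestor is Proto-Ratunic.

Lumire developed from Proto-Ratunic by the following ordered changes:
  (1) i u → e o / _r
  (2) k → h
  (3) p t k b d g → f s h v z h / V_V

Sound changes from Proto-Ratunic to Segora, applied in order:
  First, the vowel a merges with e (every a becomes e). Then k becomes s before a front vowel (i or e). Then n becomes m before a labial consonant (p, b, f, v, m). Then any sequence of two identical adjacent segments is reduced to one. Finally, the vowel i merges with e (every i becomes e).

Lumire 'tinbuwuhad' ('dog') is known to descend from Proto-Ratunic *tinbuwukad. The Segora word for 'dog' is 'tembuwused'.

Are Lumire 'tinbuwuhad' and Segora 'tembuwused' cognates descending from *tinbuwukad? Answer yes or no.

yes

Derive the expected Segora reflex of *tinbuwukad:
Segora: *tinbuwukad
  tinbuwukad → tinbuwuked   [vowel merger]
  tinbuwuked → tinbuwused   [palatalisation]
  tinbuwused → timbuwused   [nasal place assimilation]
  timbuwused (rule 4 does not apply)
  timbuwused → tembuwused   [vowel merger]
  giving Segora tembuwused.
Segora 'tembuwused' matches the regular reflex exactly, so the pair is cognate.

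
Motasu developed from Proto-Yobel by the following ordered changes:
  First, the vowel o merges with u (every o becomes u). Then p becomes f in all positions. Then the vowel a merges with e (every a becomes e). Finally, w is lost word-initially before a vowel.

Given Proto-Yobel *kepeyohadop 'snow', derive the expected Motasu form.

kefeyuheduf

Motasu: *kepeyohadop
  kepeyohadop → kepeyuhadup   [vowel merger]
  kepeyuhadup → kefeyuhaduf   [unconditioned shift]
  kefeyuhaduf → kefeyuheduf   [vowel merger]
  kefeyuheduf (rule 4 does not apply)
  giving Motasu kefeyuheduf.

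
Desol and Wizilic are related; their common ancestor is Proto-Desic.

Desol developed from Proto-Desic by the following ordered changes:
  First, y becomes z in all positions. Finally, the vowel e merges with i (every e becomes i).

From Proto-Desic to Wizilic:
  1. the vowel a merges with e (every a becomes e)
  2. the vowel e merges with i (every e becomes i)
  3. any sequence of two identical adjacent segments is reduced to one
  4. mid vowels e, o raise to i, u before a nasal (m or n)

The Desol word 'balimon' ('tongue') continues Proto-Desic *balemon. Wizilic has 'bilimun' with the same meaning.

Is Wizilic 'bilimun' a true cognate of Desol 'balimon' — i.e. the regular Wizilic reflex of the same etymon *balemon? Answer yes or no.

yes

Derive the expected Wizilic reflex of *balemon:
Wizilic: *balemon > belemon > bilimon > bilimun  (by vowel merger, vowel merger, pre-nasal raising)
Wizilic 'bilimun' matches the regular reflex exactly, so the pair is cognate.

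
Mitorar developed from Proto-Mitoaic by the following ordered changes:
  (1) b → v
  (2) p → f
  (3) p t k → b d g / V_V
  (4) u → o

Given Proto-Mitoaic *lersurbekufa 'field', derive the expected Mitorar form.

Mitorar: *lersurbekufa > lersurvekufa > lersurvegufa > lersorvegofa  (by unconditioned shift, intervocalic voicing, vowel merger)

lersorvegofa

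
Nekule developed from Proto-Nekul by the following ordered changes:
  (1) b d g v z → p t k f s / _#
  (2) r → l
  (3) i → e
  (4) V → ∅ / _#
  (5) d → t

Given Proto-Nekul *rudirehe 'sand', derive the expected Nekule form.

Nekule: *rudirehe
  rudirehe (rule 1 does not apply)
  rudirehe → ludilehe   [unconditioned shift]
  ludilehe → ludelehe   [vowel merger]
  ludelehe → ludeleh   [apocope]
  ludeleh → luteleh   [unconditioned shift]
  giving Nekule luteleh.

luteleh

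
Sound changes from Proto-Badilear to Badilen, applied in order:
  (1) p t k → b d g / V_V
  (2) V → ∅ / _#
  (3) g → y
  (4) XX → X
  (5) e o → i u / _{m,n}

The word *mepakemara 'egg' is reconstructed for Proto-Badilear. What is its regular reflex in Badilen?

Badilen: start from *mepakemara.
  rule 1 (intervocalic voicing): mepakemara → mebagemara
  rule 2 (apocope): mebagemara → mebagemar
  rule 3 (unconditioned shift): mebagemar → mebayemar
  rule 4: no change — mebayemar
  rule 5 (pre-nasal raising): mebayemar → mebayimar
  ⇒ Badilen mebayimar

mebayimar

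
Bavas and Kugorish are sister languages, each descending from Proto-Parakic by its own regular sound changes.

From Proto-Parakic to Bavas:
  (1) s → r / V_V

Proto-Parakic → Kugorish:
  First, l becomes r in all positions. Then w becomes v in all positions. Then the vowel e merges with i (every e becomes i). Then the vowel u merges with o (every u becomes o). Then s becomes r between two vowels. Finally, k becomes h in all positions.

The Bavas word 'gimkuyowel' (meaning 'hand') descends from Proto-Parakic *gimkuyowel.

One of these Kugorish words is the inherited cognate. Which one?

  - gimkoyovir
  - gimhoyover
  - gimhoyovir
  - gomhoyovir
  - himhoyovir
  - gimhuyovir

Kugorish: *gimkuyowel > gimkuyower > gimkuyover > gimkuyovir > gimkoyovir > gimhoyovir  (by unconditioned shift, unconditioned shift, vowel merger, vowel merger, unconditioned shift)
Only 'gimhoyovir' matches the regular Kugorish development of *gimkuyowel.

gimhoyovir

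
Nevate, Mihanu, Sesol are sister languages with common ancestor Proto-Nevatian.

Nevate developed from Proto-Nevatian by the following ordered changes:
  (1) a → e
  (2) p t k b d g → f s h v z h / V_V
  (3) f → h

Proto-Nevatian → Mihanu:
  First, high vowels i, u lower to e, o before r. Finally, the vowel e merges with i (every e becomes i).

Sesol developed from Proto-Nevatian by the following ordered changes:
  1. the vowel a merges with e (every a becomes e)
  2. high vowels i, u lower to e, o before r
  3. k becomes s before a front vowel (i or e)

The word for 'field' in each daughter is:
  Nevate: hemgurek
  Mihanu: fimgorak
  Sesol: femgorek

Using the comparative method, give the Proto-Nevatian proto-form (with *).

Position 2: Nevate has e, Mihanu has i, Sesol has e. Taking the neighbouring segments as reconstructed: Nevate e could go back to *a or *e; Mihanu i could go back to *e or *i; Sesol e could go back to *a or *e — the one source consistent with every daughter is *e.
Position 5: Nevate has u, Mihanu has o, Sesol has o. Nevate preserves u here (none of its changes turn any other segment into u), so the proto-segment is *u.
Verify the candidate proto-form against each daughter:
Nevate: *femgurak
  femgurak → femgurek   [vowel merger]
  femgurek (rule 2 does not apply)
  femgurek → hemgurek   [unconditioned shift]
  giving Nevate hemgurek.
Mihanu: start from *femgurak.
  rule 1 (pre-rhotic lowering): femgurak → femgorak
  rule 2 (vowel merger): femgorak → fimgorak
  ⇒ Mihanu fimgorak
Sesol: start from *femgurak.
  rule 1 (vowel merger): femgurak → femgurek
  rule 2 (pre-rhotic lowering): femgurek → femgorek
  rule 3: no change — femgorek
  ⇒ Sesol femgorek
Only *femgurak yields all of Nevate hemgurek, Mihanu fimgorak, Sesol femgorek.

*femgurak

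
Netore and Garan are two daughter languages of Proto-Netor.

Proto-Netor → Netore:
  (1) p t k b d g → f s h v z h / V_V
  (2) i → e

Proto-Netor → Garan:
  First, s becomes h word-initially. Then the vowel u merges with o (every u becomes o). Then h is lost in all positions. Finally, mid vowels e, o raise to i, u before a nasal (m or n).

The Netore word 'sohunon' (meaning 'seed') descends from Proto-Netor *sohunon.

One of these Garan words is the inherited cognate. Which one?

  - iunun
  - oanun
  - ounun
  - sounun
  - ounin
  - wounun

Garan: start from *sohunon.
  rule 1 (debuccalisation): sohunon → hohunon
  rule 2 (vowel merger): hohunon → hohonon
  rule 3 (h-loss): hohonon → oonon
  rule 4 (pre-nasal raising): oonon → ounun
  ⇒ Garan ounun
Among the options, 'ounun' alone shows every Garan change applied in order.

ounun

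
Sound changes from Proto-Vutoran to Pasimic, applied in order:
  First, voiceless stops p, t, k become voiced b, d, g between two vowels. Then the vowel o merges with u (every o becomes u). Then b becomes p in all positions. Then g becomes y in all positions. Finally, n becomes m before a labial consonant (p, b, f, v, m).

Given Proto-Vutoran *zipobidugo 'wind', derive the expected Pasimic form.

zipupiduyu

Pasimic: *zipobidugo > zibobidugo > zibubidugu > zipupidugu > zipupiduyu  (by intervocalic voicing, vowel merger, unconditioned shift, unconditioned shift)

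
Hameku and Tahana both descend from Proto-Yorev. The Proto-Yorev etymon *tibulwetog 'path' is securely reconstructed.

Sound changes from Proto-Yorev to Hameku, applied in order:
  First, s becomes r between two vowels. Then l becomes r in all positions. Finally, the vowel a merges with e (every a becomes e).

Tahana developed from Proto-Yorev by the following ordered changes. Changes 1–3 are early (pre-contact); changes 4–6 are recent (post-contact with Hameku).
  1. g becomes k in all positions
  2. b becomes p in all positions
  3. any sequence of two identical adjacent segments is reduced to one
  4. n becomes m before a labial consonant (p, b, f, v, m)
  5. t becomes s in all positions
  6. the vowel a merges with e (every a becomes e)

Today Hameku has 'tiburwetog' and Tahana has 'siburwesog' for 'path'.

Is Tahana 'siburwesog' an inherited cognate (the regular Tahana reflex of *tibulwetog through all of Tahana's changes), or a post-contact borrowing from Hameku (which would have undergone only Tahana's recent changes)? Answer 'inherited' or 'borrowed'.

borrowed

If inherited, *tibulwetog would pass through all of Tahana's changes:
Tahana: start from *tibulwetog.
  rule 1 (unconditioned shift): tibulwetog → tibulwetok
  rule 2 (unconditioned shift): tibulwetok → tipulwetok
  rule 3: no change — tipulwetok
  rule 4: no change — tipulwetok
  rule 5 (unconditioned shift): tipulwetok → sipulwesok
  rule 6: no change — sipulwesok
  ⇒ Tahana sipulwesok
If borrowed from Hameku 'tiburwetog' after the early changes, it would undergo only the recent ones:
  rule 4 (nasal place assimilation): no change (tiburwetog)
  rule 5 (unconditioned shift): tiburwetog → siburwesog
  rule 6 (vowel merger): no change (siburwesog)
  ⇒ as a loan: siburwesog
Tahana 'siburwesog' matches the loan outcome 'siburwesog', not the inherited 'sipulwesok' — it skipped the early Tahana changes, so it was borrowed from Hameku.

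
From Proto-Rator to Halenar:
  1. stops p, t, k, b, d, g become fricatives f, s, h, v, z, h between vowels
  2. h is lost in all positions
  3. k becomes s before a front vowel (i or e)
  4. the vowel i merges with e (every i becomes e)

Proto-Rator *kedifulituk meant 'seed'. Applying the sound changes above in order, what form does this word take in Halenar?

Halenar: start from *kedifulituk.
  rule 1 (intervocalic lenition): kedifulituk → kezifulisuk
  rule 2: no change — kezifulisuk
  rule 3 (palatalisation): kezifulisuk → sezifulisuk
  rule 4 (vowel merger): sezifulisuk → sezefulesuk
  ⇒ Halenar sezefulesuk

sezefulesuk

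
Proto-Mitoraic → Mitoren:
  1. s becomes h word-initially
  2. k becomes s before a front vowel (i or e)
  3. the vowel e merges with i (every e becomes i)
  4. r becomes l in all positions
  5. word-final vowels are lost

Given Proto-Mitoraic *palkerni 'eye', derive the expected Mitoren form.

Mitoren: *palkerni > palserni > palsirni > palsilni > palsiln  (by palatalisation, vowel merger, unconditioned shift, apocope)

palsiln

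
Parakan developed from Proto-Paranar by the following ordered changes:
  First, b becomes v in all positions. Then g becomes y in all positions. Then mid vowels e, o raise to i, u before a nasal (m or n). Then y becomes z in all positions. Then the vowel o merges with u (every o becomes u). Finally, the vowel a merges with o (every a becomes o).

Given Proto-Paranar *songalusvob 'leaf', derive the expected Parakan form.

Parakan: *songalusvob > songalusvov > sonyalusvov > sunyalusvov > sunzalusvov > sunzalusvuv > sunzolusvuv  (by unconditioned shift, unconditioned shift, pre-nasal raising, unconditioned shift, vowel merger, vowel merger)

sunzolusvuv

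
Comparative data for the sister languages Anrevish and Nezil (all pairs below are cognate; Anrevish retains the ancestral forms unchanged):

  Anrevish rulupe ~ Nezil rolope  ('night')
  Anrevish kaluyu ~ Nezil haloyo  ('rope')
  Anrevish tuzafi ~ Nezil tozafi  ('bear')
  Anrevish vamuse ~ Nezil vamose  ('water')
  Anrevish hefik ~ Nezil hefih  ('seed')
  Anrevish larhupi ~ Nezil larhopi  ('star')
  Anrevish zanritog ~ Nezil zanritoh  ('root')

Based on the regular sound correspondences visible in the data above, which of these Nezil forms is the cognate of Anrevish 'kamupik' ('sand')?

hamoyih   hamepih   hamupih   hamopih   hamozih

kaluyu ~ haloyo — Anrevish k corresponds to Nezil h word-initially before a back vowel.
rulupe ~ rolope, larhupi ~ larhopi — Anrevish u corresponds to Nezil o after a consonant, before a labial obstruent.
hefik ~ hefih — Anrevish k corresponds to Nezil h word-finally.
Applying these to Anrevish 'kamupik':
  kamupik → hamupik   (k→h word-initially before a back vowel)
  hamupik → hamopik   (u→o after a consonant, before a labial obstruent)
  hamopik → hamopih   (k→h word-finally)
So the Nezil cognate is 'hamopih'.

hamopih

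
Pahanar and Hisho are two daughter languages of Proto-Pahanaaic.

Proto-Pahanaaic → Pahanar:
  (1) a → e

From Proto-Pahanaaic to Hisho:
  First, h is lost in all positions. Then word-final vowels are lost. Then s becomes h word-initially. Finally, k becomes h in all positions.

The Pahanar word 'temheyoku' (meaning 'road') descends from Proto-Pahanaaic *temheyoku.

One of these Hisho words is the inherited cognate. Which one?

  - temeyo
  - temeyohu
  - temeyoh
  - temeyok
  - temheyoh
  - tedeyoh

temeyoh

Hisho: *temheyoku > temeyoku > temeyok > temeyoh  (by h-loss, apocope, unconditioned shift)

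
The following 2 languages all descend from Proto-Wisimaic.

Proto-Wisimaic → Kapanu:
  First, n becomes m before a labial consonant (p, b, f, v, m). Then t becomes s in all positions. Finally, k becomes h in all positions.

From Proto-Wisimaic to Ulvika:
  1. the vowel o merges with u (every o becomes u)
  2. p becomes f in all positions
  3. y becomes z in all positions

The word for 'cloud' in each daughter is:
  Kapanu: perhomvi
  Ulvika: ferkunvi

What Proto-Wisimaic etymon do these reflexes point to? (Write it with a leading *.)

Position 5: Kapanu has o, Ulvika has u. Kapanu preserves o here (none of its changes turn any other segment into o), so the proto-segment is *o.
Position 6: Kapanu has m, Ulvika has n. Ulvika preserves n here (none of its changes turn any other segment into n), so the proto-segment is *n.
Verify the candidate proto-form against each daughter:
Kapanu: *perkonvi > perkomvi > perhomvi  (by nasal place assimilation, unconditioned shift)
Ulvika: *perkonvi > perkunvi > ferkunvi  (by vowel merger, unconditioned shift)
No other proto-form is consistent with every reflex, so the reconstruction is *perkonvi.

*perkonvi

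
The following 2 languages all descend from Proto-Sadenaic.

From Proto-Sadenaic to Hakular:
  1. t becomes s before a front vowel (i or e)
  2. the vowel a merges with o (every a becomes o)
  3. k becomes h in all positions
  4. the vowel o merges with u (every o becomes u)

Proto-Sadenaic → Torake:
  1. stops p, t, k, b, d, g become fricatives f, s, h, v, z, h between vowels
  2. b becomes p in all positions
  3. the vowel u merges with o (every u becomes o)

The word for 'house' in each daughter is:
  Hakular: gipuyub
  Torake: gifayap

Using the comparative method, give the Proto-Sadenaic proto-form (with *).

*gipayab

Position 7: Hakular has b, Torake has p. Hakular preserves b here (none of its changes turn any other segment into b), so the proto-segment is *b.
Position 3: Hakular has p, Torake has f. Hakular preserves p here (none of its changes turn any other segment into p), so the proto-segment is *p.
This points to *gipayab. Verify forward in each daughter:
Hakular: *gipayab
  gipayab (rule 1 does not apply)
  gipayab → gipoyob   [vowel merger]
  gipoyob (rule 3 does not apply)
  gipoyob → gipuyub   [vowel merger]
  giving Hakular gipuyub.
Torake: *gipayab > gifayab > gifayap  (by intervocalic lenition, unconditioned shift)
*gipayab is the unique common source.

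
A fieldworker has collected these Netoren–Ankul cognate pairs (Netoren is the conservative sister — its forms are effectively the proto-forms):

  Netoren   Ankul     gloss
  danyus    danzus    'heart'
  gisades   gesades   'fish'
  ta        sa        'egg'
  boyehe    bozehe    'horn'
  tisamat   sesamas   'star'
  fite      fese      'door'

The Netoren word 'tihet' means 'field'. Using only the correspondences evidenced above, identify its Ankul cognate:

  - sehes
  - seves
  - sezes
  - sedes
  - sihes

sehes

tisamat ~ sesamas — Netoren t corresponds to Ankul s word-initially before a front vowel.
gisades ~ gesades, tisamat ~ sesamas — Netoren i corresponds to Ankul e after a consonant, before a consonant other than r, m, n, p, b, f, v.
tisamat ~ sesamas — Netoren t corresponds to Ankul s word-finally.
Applying these to Netoren 'tihet':
  tihet → sihet   (t→s word-initially before a front vowel)
  sihet → sehet   (i→e after a consonant, before a consonant other than r, m, n, p, b, f, v)
  sehet → sehes   (t→s word-finally)
So the Ankul cognate is 'sehes'.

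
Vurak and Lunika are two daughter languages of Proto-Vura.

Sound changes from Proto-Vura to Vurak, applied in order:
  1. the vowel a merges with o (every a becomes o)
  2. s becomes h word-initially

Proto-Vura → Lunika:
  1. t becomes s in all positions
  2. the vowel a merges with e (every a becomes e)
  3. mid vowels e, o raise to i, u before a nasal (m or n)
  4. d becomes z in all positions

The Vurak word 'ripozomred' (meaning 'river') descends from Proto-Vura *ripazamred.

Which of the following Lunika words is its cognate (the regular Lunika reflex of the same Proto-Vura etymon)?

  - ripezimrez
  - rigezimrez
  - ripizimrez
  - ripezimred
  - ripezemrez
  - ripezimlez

Lunika: start from *ripazamred.
  rule 1: no change — ripazamred
  rule 2 (vowel merger): ripazamred → ripezemred
  rule 3 (pre-nasal raising): ripezemred → ripezimred
  rule 4 (unconditioned shift): ripezimred → ripezimrez
  ⇒ Lunika ripezimrez
The other candidates each miss or misapply at least one Lunika change.

ripezimrez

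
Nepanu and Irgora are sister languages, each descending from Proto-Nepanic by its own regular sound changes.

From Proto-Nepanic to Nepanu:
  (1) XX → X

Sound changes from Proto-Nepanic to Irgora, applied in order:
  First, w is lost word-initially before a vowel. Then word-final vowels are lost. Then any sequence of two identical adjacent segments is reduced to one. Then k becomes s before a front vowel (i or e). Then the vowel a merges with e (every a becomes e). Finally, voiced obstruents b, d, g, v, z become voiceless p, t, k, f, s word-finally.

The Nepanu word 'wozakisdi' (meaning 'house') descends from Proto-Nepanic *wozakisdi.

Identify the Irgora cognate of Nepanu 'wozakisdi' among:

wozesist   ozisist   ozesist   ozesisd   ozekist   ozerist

Irgora: *wozakisdi > ozakisdi > ozakisd > ozasisd > ozesisd > ozesist  (by glide loss, apocope, palatalisation, vowel merger, final devoicing)
Only 'ozesist' matches the regular Irgora development of *wozakisdi.

ozesist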